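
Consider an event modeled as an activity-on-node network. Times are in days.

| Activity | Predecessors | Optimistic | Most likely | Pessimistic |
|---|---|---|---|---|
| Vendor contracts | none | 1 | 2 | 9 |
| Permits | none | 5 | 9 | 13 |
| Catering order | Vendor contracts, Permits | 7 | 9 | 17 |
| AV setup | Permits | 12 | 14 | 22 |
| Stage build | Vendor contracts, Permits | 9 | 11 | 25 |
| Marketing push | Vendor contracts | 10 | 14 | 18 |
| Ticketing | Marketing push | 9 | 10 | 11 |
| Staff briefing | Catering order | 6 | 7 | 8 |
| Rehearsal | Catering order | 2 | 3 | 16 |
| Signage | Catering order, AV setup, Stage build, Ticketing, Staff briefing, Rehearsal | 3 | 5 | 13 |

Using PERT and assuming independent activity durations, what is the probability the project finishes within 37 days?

0.942

te_Vendor contracts = (1 + 4·2 + 9)/6 = 18/6 = 3; σ²_Vendor contracts = ((9−1)/6)² = 1.778
te_Permits = (5 + 4·9 + 13)/6 = 54/6 = 9; σ²_Permits = ((13−5)/6)² = 1.778
te_Catering order = (7 + 4·9 + 17)/6 = 60/6 = 10; σ²_Catering order = ((17−7)/6)² = 2.778
te_AV setup = (12 + 4·14 + 22)/6 = 90/6 = 15; σ²_AV setup = ((22−12)/6)² = 2.778
te_Stage build = (9 + 4·11 + 25)/6 = 78/6 = 13; σ²_Stage build = ((25−9)/6)² = 7.111
te_Marketing push = (10 + 4·14 + 18)/6 = 84/6 = 14; σ²_Marketing push = ((18−10)/6)² = 1.778
te_Ticketing = (9 + 4·10 + 11)/6 = 60/6 = 10; σ²_Ticketing = ((11−9)/6)² = 0.111
te_Staff briefing = (6 + 4·7 + 8)/6 = 42/6 = 7; σ²_Staff briefing = ((8−6)/6)² = 0.111
te_Rehearsal = (2 + 4·3 + 16)/6 = 30/6 = 5; σ²_Rehearsal = ((16−2)/6)² = 5.444
te_Signage = (3 + 4·5 + 13)/6 = 36/6 = 6; σ²_Signage = ((13−3)/6)² = 2.778

Forward pass:
ES_Vendor contracts = 0; EF_Vendor contracts = 3
ES_Permits = 0; EF_Permits = 9
ES_Catering order = max(EF_Vendor contracts=3, EF_Permits=9) = 9; EF_Catering order = 9+10 = 19
ES_AV setup = 9; EF_AV setup = 9+15 = 24
ES_Stage build = max(EF_Vendor contracts=3, EF_Permits=9) = 9; EF_Stage build = 9+13 = 22
ES_Marketing push = 3; EF_Marketing push = 3+14 = 17
ES_Ticketing = 17; EF_Ticketing = 17+10 = 27
ES_Staff briefing = 19; EF_Staff briefing = 19+7 = 26
ES_Rehearsal = 19; EF_Rehearsal = 19+5 = 24
ES_Signage = max(EF_Catering order=19, EF_AV setup=24, EF_Stage build=22, EF_Ticketing=27, EF_Staff briefing=26, EF_Rehearsal=24) = 27; EF_Signage = 27+6 = 33
Expected project duration μ = 33 days. Critical path: Vendor contracts → Marketing push → Ticketing → Signage.

Variance along critical path = 1.778 + 1.778 + 0.111 + 2.778 = 6.444; σ = √6.444 = 2.539 days.
Z = (37 − 33) / 2.539 = 1.576
P(T ≤ 37) = Φ(1.576) ≈ 0.942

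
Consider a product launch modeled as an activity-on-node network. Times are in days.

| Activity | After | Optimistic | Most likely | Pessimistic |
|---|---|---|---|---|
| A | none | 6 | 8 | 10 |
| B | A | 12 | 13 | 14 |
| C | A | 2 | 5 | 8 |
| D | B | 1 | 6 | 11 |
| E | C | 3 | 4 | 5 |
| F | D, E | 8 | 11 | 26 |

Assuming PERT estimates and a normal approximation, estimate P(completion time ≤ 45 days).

te_A = (6 + 4·8 + 10)/6 = 48/6 = 8; σ²_A = ((10−6)/6)² = 0.444
te_B = (12 + 4·13 + 14)/6 = 78/6 = 13; σ²_B = ((14−12)/6)² = 0.111
te_C = (2 + 4·5 + 8)/6 = 30/6 = 5; σ²_C = ((8−2)/6)² = 1.000
te_D = (1 + 4·6 + 11)/6 = 36/6 = 6; σ²_D = ((11−1)/6)² = 2.778
te_E = (3 + 4·4 + 5)/6 = 24/6 = 4; σ²_E = ((5−3)/6)² = 0.111
te_F = (8 + 4·11 + 26)/6 = 78/6 = 13; σ²_F = ((26−8)/6)² = 9.000

Forward pass:
ES_A = 0; EF_A = 8
ES_B = 8; EF_B = 8+13 = 21
ES_C = 8; EF_C = 8+5 = 13
ES_D = 21; EF_D = 21+6 = 27
ES_E = 13; EF_E = 13+4 = 17
ES_F = max(EF_D=27, EF_E=17) = 27; EF_F = 27+13 = 40
Expected project duration μ = 40 days. Critical path: A → B → D → F.

Variance along critical path = 0.444 + 0.111 + 2.778 + 9.000 = 12.333; σ = √12.333 = 3.512 days.
Z = (45 − 40) / 3.512 = 1.424
P(T ≤ 45) = Φ(1.424) ≈ 0.923

0.923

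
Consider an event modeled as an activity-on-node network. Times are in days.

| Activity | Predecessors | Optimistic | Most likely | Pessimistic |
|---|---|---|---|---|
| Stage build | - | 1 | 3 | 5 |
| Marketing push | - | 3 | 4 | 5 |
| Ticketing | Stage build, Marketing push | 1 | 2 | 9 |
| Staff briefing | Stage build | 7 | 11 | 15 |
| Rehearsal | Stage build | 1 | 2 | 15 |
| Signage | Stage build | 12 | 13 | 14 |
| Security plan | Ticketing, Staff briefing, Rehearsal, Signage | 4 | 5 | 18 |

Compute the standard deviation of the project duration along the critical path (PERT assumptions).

te_Stage build = (1 + 4·3 + 5)/6 = 18/6 = 3; σ²_Stage build = ((5−1)/6)² = 0.444
te_Marketing push = (3 + 4·4 + 5)/6 = 24/6 = 4; σ²_Marketing push = ((5−3)/6)² = 0.111
te_Ticketing = (1 + 4·2 + 9)/6 = 18/6 = 3; σ²_Ticketing = ((9−1)/6)² = 1.778
te_Staff briefing = (7 + 4·11 + 15)/6 = 66/6 = 11; σ²_Staff briefing = ((15−7)/6)² = 1.778
te_Rehearsal = (1 + 4·2 + 15)/6 = 24/6 = 4; σ²_Rehearsal = ((15−1)/6)² = 5.444
te_Signage = (12 + 4·13 + 14)/6 = 78/6 = 13; σ²_Signage = ((14−12)/6)² = 0.111
te_Security plan = (4 + 4·5 + 18)/6 = 42/6 = 7; σ²_Security plan = ((18−4)/6)² = 5.444

Forward pass:
ES_Stage build = 0; EF_Stage build = 3
ES_Marketing push = 0; EF_Marketing push = 4
ES_Ticketing = max(EF_Stage build=3, EF_Marketing push=4) = 4; EF_Ticketing = 4+3 = 7
ES_Staff briefing = 3; EF_Staff briefing = 3+11 = 14
ES_Rehearsal = 3; EF_Rehearsal = 3+4 = 7
ES_Signage = 3; EF_Signage = 3+13 = 16
ES_Security plan = max(EF_Ticketing=7, EF_Staff briefing=14, EF_Rehearsal=7, EF_Signage=16) = 16; EF_Security plan = 16+7 = 23
Expected project duration μ = 23 days. Critical path: Stage build → Signage → Security plan.

Variance along critical path = 0.444 + 0.111 + 5.444 = 6.000
σ = √6.000 = 2.449 days

2.45 days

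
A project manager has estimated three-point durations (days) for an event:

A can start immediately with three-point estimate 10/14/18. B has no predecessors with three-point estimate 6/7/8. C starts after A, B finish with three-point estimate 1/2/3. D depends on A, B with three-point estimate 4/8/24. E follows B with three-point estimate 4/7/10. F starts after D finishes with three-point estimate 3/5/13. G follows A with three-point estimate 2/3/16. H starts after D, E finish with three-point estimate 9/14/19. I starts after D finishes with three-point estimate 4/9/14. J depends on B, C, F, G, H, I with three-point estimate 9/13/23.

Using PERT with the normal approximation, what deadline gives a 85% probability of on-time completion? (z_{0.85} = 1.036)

56.8 days

te_A = (10 + 4·14 + 18)/6 = 84/6 = 14; σ²_A = ((18−10)/6)² = 1.778
te_B = (6 + 4·7 + 8)/6 = 42/6 = 7; σ²_B = ((8−6)/6)² = 0.111
te_C = (1 + 4·2 + 3)/6 = 12/6 = 2; σ²_C = ((3−1)/6)² = 0.111
te_D = (4 + 4·8 + 24)/6 = 60/6 = 10; σ²_D = ((24−4)/6)² = 11.111
te_E = (4 + 4·7 + 10)/6 = 42/6 = 7; σ²_E = ((10−4)/6)² = 1.000
te_F = (3 + 4·5 + 13)/6 = 36/6 = 6; σ²_F = ((13−3)/6)² = 2.778
te_G = (2 + 4·3 + 16)/6 = 30/6 = 5; σ²_G = ((16−2)/6)² = 5.444
te_H = (9 + 4·14 + 19)/6 = 84/6 = 14; σ²_H = ((19−9)/6)² = 2.778
te_I = (4 + 4·9 + 14)/6 = 54/6 = 9; σ²_I = ((14−4)/6)² = 2.778
te_J = (9 + 4·13 + 23)/6 = 84/6 = 14; σ²_J = ((23−9)/6)² = 5.444

Forward pass:
ES_A = 0; EF_A = 14
ES_B = 0; EF_B = 7
ES_C = max(EF_A=14, EF_B=7) = 14; EF_C = 14+2 = 16
ES_D = max(EF_A=14, EF_B=7) = 14; EF_D = 14+10 = 24
ES_E = 7; EF_E = 7+7 = 14
ES_F = 24; EF_F = 24+6 = 30
ES_G = 14; EF_G = 14+5 = 19
ES_H = max(EF_D=24, EF_E=14) = 24; EF_H = 24+14 = 38
ES_I = 24; EF_I = 24+9 = 33
ES_J = max(EF_B=7, EF_C=16, EF_F=30, EF_G=19, EF_H=38, EF_I=33) = 38; EF_J = 38+14 = 52
Expected project duration μ = 52 days. Critical path: A → D → H → J.

Variance along critical path = 1.778 + 11.111 + 2.778 + 5.444 = 21.111; σ = 4.595 days.
D = μ + z·σ = 52 + 1.036·4.595 = 56.8 days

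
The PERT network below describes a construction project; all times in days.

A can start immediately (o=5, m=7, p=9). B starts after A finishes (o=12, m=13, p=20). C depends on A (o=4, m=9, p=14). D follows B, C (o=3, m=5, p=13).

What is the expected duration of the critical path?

27 days

te_A = (5 + 4·7 + 9)/6 = 42/6 = 7
te_B = (12 + 4·13 + 20)/6 = 84/6 = 14
te_C = (4 + 4·9 + 14)/6 = 54/6 = 9
te_D = (3 + 4·5 + 13)/6 = 36/6 = 6

Forward pass:
ES_A = 0; EF_A = 7
ES_B = 7; EF_B = 7+14 = 21
ES_C = 7; EF_C = 7+9 = 16
ES_D = max(EF_B=21, EF_C=16) = 21; EF_D = 21+6 = 27
Expected project duration μ = 27 days. Critical path: A → B → D.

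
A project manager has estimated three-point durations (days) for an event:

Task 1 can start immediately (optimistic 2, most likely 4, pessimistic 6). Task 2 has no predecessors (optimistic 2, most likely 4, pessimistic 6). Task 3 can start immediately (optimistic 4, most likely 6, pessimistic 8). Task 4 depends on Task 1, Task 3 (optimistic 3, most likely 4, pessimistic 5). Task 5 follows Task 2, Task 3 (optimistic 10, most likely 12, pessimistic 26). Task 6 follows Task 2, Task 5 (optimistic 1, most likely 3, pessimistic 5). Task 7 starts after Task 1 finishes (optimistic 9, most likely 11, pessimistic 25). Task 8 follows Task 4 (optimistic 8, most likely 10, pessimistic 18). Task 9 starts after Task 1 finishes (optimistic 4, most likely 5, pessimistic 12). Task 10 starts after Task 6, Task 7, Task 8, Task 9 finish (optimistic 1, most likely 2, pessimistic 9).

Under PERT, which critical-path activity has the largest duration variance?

te_Task 1 = (2 + 4·4 + 6)/6 = 24/6 = 4; σ²_Task 1 = ((6−2)/6)² = 0.444
te_Task 2 = (2 + 4·4 + 6)/6 = 24/6 = 4; σ²_Task 2 = ((6−2)/6)² = 0.444
te_Task 3 = (4 + 4·6 + 8)/6 = 36/6 = 6; σ²_Task 3 = ((8−4)/6)² = 0.444
te_Task 4 = (3 + 4·4 + 5)/6 = 24/6 = 4; σ²_Task 4 = ((5−3)/6)² = 0.111
te_Task 5 = (10 + 4·12 + 26)/6 = 84/6 = 14; σ²_Task 5 = ((26−10)/6)² = 7.111
te_Task 6 = (1 + 4·3 + 5)/6 = 18/6 = 3; σ²_Task 6 = ((5−1)/6)² = 0.444
te_Task 7 = (9 + 4·11 + 25)/6 = 78/6 = 13; σ²_Task 7 = ((25−9)/6)² = 7.111
te_Task 8 = (8 + 4·10 + 18)/6 = 66/6 = 11; σ²_Task 8 = ((18−8)/6)² = 2.778
te_Task 9 = (4 + 4·5 + 12)/6 = 36/6 = 6; σ²_Task 9 = ((12−4)/6)² = 1.778
te_Task 10 = (1 + 4·2 + 9)/6 = 18/6 = 3; σ²_Task 10 = ((9−1)/6)² = 1.778

Forward pass:
ES_Task 1 = 0; EF_Task 1 = 4
ES_Task 2 = 0; EF_Task 2 = 4
ES_Task 3 = 0; EF_Task 3 = 6
ES_Task 4 = max(EF_Task 1=4, EF_Task 3=6) = 6; EF_Task 4 = 6+4 = 10
ES_Task 5 = max(EF_Task 2=4, EF_Task 3=6) = 6; EF_Task 5 = 6+14 = 20
ES_Task 6 = max(EF_Task 2=4, EF_Task 5=20) = 20; EF_Task 6 = 20+3 = 23
ES_Task 7 = 4; EF_Task 7 = 4+13 = 17
ES_Task 8 = 10; EF_Task 8 = 10+11 = 21
ES_Task 9 = 4; EF_Task 9 = 4+6 = 10
ES_Task 10 = max(EF_Task 6=23, EF_Task 7=17, EF_Task 8=21, EF_Task 9=10) = 23; EF_Task 10 = 23+3 = 26
Expected project duration μ = 26 days. Critical path: Task 3 → Task 5 → Task 6 → Task 10.

Variances on critical path: σ²_Task 3=0.444, σ²_Task 5=7.111, σ²_Task 6=0.444, σ²_Task 10=1.778.
Largest is σ²_Task 5 = 7.111.

Task 5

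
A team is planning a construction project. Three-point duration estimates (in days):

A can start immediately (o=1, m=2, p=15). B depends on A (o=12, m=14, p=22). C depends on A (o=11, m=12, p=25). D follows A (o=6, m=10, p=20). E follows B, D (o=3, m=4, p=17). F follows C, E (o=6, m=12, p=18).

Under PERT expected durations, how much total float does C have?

7 days

te_A = (1 + 4·2 + 15)/6 = 24/6 = 4
te_B = (12 + 4·14 + 22)/6 = 90/6 = 15
te_C = (11 + 4·12 + 25)/6 = 84/6 = 14
te_D = (6 + 4·10 + 20)/6 = 66/6 = 11
te_E = (3 + 4·4 + 17)/6 = 36/6 = 6
te_F = (6 + 4·12 + 18)/6 = 72/6 = 12

Forward pass:
ES_A = 0; EF_A = 4
ES_B = 4; EF_B = 4+15 = 19
ES_C = 4; EF_C = 4+14 = 18
ES_D = 4; EF_D = 4+11 = 15
ES_E = max(EF_B=19, EF_D=15) = 19; EF_E = 19+6 = 25
ES_F = max(EF_C=18, EF_E=25) = 25; EF_F = 25+12 = 37
Expected project duration μ = 37 days. Critical path: A → B → E → F.

Backward pass:
LF_F = 37; LS_F = 37−12 = 25
LF_E = LS_F = 25; LS_E = 25−6 = 19
LF_D = LS_E = 19; LS_D = 19−11 = 8
LF_C = LS_F = 25; LS_C = 25−14 = 11
LF_B = LS_E = 19; LS_B = 19−15 = 4
LF_A = min(LS_B=4, LS_C=11, LS_D=8) = 4; LS_A = 4−4 = 0
Slack_C = LS_C − ES_C = 11 − 4 = 7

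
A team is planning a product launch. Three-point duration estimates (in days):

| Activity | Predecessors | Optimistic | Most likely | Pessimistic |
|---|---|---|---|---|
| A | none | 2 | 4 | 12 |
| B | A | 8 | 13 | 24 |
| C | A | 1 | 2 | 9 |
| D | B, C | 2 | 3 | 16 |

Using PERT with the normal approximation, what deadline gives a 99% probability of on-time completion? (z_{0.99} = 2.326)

33.1 days

te_A = (2 + 4·4 + 12)/6 = 30/6 = 5; σ²_A = ((12−2)/6)² = 2.778
te_B = (8 + 4·13 + 24)/6 = 84/6 = 14; σ²_B = ((24−8)/6)² = 7.111
te_C = (1 + 4·2 + 9)/6 = 18/6 = 3; σ²_C = ((9−1)/6)² = 1.778
te_D = (2 + 4·3 + 16)/6 = 30/6 = 5; σ²_D = ((16−2)/6)² = 5.444

Forward pass:
ES_A = 0; EF_A = 5
ES_B = 5; EF_B = 5+14 = 19
ES_C = 5; EF_C = 5+3 = 8
ES_D = max(EF_B=19, EF_C=8) = 19; EF_D = 19+5 = 24
Expected project duration μ = 24 days. Critical path: A → B → D.

Variance along critical path = 2.778 + 7.111 + 5.444 = 15.333; σ = 3.916 days.
D = μ + z·σ = 24 + 2.326·3.916 = 33.1 days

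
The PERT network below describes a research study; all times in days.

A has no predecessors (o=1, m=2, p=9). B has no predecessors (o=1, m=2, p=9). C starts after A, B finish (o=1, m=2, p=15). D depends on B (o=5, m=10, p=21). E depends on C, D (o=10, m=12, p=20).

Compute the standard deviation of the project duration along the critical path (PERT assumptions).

te_A = (1 + 4·2 + 9)/6 = 18/6 = 3; σ²_A = ((9−1)/6)² = 1.778
te_B = (1 + 4·2 + 9)/6 = 18/6 = 3; σ²_B = ((9−1)/6)² = 1.778
te_C = (1 + 4·2 + 15)/6 = 24/6 = 4; σ²_C = ((15−1)/6)² = 5.444
te_D = (5 + 4·10 + 21)/6 = 66/6 = 11; σ²_D = ((21−5)/6)² = 7.111
te_E = (10 + 4·12 + 20)/6 = 78/6 = 13; σ²_E = ((20−10)/6)² = 2.778

Forward pass:
ES_A = 0; EF_A = 3
ES_B = 0; EF_B = 3
ES_C = max(EF_A=3, EF_B=3) = 3; EF_C = 3+4 = 7
ES_D = 3; EF_D = 3+11 = 14
ES_E = max(EF_C=7, EF_D=14) = 14; EF_E = 14+13 = 27
Expected project duration μ = 27 days. Critical path: B → D → E.

Variance along critical path = 1.778 + 7.111 + 2.778 = 11.667
σ = √11.667 = 3.416 days

3.42 days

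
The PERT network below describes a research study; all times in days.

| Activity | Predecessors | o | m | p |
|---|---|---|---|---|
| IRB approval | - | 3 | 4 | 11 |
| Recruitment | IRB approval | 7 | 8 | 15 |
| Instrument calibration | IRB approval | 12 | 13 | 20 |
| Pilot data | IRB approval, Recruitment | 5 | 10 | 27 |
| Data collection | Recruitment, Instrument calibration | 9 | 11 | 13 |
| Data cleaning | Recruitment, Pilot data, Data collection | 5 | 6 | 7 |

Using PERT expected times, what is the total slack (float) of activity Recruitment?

4 days

te_IRB approval = (3 + 4·4 + 11)/6 = 30/6 = 5
te_Recruitment = (7 + 4·8 + 15)/6 = 54/6 = 9
te_Instrument calibration = (12 + 4·13 + 20)/6 = 84/6 = 14
te_Pilot data = (5 + 4·10 + 27)/6 = 72/6 = 12
te_Data collection = (9 + 4·11 + 13)/6 = 66/6 = 11
te_Data cleaning = (5 + 4·6 + 7)/6 = 36/6 = 6

Forward pass:
ES_IRB approval = 0; EF_IRB approval = 5
ES_Recruitment = 5; EF_Recruitment = 5+9 = 14
ES_Instrument calibration = 5; EF_Instrument calibration = 5+14 = 19
ES_Pilot data = max(EF_IRB approval=5, EF_Recruitment=14) = 14; EF_Pilot data = 14+12 = 26
ES_Data collection = max(EF_Recruitment=14, EF_Instrument calibration=19) = 19; EF_Data collection = 19+11 = 30
ES_Data cleaning = max(EF_Recruitment=14, EF_Pilot data=26, EF_Data collection=30) = 30; EF_Data cleaning = 30+6 = 36
Expected project duration μ = 36 days. Critical path: IRB approval → Instrument calibration → Data collection → Data cleaning.

Backward pass:
LF_Data cleaning = 36; LS_Data cleaning = 36−6 = 30
LF_Data collection = LS_Data cleaning = 30; LS_Data collection = 30−11 = 19
LF_Pilot data = LS_Data cleaning = 30; LS_Pilot data = 30−12 = 18
LF_Instrument calibration = LS_Data collection = 19; LS_Instrument calibration = 19−14 = 5
LF_Recruitment = min(LS_Pilot data=18, LS_Data collection=19, LS_Data cleaning=30) = 18; LS_Recruitment = 18−9 = 9
LF_IRB approval = min(LS_Recruitment=9, LS_Instrument calibration=5, LS_Pilot data=18) = 5; LS_IRB approval = 5−5 = 0
Slack_Recruitment = LS_Recruitment − ES_Recruitment = 9 − 5 = 4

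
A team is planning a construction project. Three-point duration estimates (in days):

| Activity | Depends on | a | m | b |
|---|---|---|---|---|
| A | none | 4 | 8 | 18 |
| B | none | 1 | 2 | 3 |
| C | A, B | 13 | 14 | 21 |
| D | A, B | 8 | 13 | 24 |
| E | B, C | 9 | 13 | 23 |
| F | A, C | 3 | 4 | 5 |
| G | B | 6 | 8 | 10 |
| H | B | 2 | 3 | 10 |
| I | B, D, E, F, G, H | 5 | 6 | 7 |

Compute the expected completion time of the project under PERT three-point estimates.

44 days

te_A = (4 + 4·8 + 18)/6 = 54/6 = 9
te_B = (1 + 4·2 + 3)/6 = 12/6 = 2
te_C = (13 + 4·14 + 21)/6 = 90/6 = 15
te_D = (8 + 4·13 + 24)/6 = 84/6 = 14
te_E = (9 + 4·13 + 23)/6 = 84/6 = 14
te_F = (3 + 4·4 + 5)/6 = 24/6 = 4
te_G = (6 + 4·8 + 10)/6 = 48/6 = 8
te_H = (2 + 4·3 + 10)/6 = 24/6 = 4
te_I = (5 + 4·6 + 7)/6 = 36/6 = 6

Forward pass:
ES_A = 0; EF_A = 9
ES_B = 0; EF_B = 2
ES_C = max(EF_A=9, EF_B=2) = 9; EF_C = 9+15 = 24
ES_D = max(EF_A=9, EF_B=2) = 9; EF_D = 9+14 = 23
ES_E = max(EF_B=2, EF_C=24) = 24; EF_E = 24+14 = 38
ES_F = max(EF_A=9, EF_C=24) = 24; EF_F = 24+4 = 28
ES_G = 2; EF_G = 2+8 = 10
ES_H = 2; EF_H = 2+4 = 6
ES_I = max(EF_B=2, EF_D=23, EF_E=38, EF_F=28, EF_G=10, EF_H=6) = 38; EF_I = 38+6 = 44
Expected project duration μ = 44 days. Critical path: A → C → E → I.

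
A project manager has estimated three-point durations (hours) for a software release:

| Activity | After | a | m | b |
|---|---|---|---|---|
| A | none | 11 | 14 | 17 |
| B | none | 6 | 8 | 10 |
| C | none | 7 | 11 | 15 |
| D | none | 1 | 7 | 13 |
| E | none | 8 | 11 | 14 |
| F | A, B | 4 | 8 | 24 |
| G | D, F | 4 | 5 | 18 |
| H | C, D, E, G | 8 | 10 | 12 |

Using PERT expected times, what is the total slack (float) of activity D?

17 hours

te_A = (11 + 4·14 + 17)/6 = 84/6 = 14
te_B = (6 + 4·8 + 10)/6 = 48/6 = 8
te_C = (7 + 4·11 + 15)/6 = 66/6 = 11
te_D = (1 + 4·7 + 13)/6 = 42/6 = 7
te_E = (8 + 4·11 + 14)/6 = 66/6 = 11
te_F = (4 + 4·8 + 24)/6 = 60/6 = 10
te_G = (4 + 4·5 + 18)/6 = 42/6 = 7
te_H = (8 + 4·10 + 12)/6 = 60/6 = 10

Forward pass:
ES_A = 0; EF_A = 14
ES_B = 0; EF_B = 8
ES_C = 0; EF_C = 11
ES_D = 0; EF_D = 7
ES_E = 0; EF_E = 11
ES_F = max(EF_A=14, EF_B=8) = 14; EF_F = 14+10 = 24
ES_G = max(EF_D=7, EF_F=24) = 24; EF_G = 24+7 = 31
ES_H = max(EF_C=11, EF_D=7, EF_E=11, EF_G=31) = 31; EF_H = 31+10 = 41
Expected project duration μ = 41 hours. Critical path: A → F → G → H.

Backward pass:
LF_H = 41; LS_H = 41−10 = 31
LF_G = LS_H = 31; LS_G = 31−7 = 24
LF_F = LS_G = 24; LS_F = 24−10 = 14
LF_E = LS_H = 31; LS_E = 31−11 = 20
LF_D = min(LS_G=24, LS_H=31) = 24; LS_D = 24−7 = 17
LF_C = LS_H = 31; LS_C = 31−11 = 20
LF_B = LS_F = 14; LS_B = 14−8 = 6
LF_A = LS_F = 14; LS_A = 14−14 = 0
Slack_D = LS_D − ES_D = 17 − 0 = 17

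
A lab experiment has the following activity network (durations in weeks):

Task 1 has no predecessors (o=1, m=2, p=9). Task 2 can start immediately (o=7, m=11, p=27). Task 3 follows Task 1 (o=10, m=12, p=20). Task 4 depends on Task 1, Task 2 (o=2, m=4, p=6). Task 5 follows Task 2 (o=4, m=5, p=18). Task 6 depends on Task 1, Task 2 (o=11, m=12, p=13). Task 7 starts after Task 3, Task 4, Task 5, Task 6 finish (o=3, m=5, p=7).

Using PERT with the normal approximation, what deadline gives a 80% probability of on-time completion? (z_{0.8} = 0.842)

te_Task 1 = (1 + 4·2 + 9)/6 = 18/6 = 3; σ²_Task 1 = ((9−1)/6)² = 1.778
te_Task 2 = (7 + 4·11 + 27)/6 = 78/6 = 13; σ²_Task 2 = ((27−7)/6)² = 11.111
te_Task 3 = (10 + 4·12 + 20)/6 = 78/6 = 13; σ²_Task 3 = ((20−10)/6)² = 2.778
te_Task 4 = (2 + 4·4 + 6)/6 = 24/6 = 4; σ²_Task 4 = ((6−2)/6)² = 0.444
te_Task 5 = (4 + 4·5 + 18)/6 = 42/6 = 7; σ²_Task 5 = ((18−4)/6)² = 5.444
te_Task 6 = (11 + 4·12 + 13)/6 = 72/6 = 12; σ²_Task 6 = ((13−11)/6)² = 0.111
te_Task 7 = (3 + 4·5 + 7)/6 = 30/6 = 5; σ²_Task 7 = ((7−3)/6)² = 0.444

Forward pass:
ES_Task 1 = 0; EF_Task 1 = 3
ES_Task 2 = 0; EF_Task 2 = 13
ES_Task 3 = 3; EF_Task 3 = 3+13 = 16
ES_Task 4 = max(EF_Task 1=3, EF_Task 2=13) = 13; EF_Task 4 = 13+4 = 17
ES_Task 5 = 13; EF_Task 5 = 13+7 = 20
ES_Task 6 = max(EF_Task 1=3, EF_Task 2=13) = 13; EF_Task 6 = 13+12 = 25
ES_Task 7 = max(EF_Task 3=16, EF_Task 4=17, EF_Task 5=20, EF_Task 6=25) = 25; EF_Task 7 = 25+5 = 30
Expected project duration μ = 30 weeks. Critical path: Task 2 → Task 6 → Task 7.

Variance along critical path = 11.111 + 0.111 + 0.444 = 11.667; σ = 3.416 weeks.
D = μ + z·σ = 30 + 0.842·3.416 = 32.9 weeks

32.9 weeks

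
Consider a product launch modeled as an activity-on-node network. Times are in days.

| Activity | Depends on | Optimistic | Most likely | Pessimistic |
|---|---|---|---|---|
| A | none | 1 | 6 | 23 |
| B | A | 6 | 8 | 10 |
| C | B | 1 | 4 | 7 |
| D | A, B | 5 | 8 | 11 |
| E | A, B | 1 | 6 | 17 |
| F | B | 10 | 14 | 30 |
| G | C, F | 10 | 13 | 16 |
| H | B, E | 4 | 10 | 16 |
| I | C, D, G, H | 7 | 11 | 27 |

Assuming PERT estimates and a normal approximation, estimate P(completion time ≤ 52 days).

te_A = (1 + 4·6 + 23)/6 = 48/6 = 8; σ²_A = ((23−1)/6)² = 13.444
te_B = (6 + 4·8 + 10)/6 = 48/6 = 8; σ²_B = ((10−6)/6)² = 0.444
te_C = (1 + 4·4 + 7)/6 = 24/6 = 4; σ²_C = ((7−1)/6)² = 1.000
te_D = (5 + 4·8 + 11)/6 = 48/6 = 8; σ²_D = ((11−5)/6)² = 1.000
te_E = (1 + 4·6 + 17)/6 = 42/6 = 7; σ²_E = ((17−1)/6)² = 7.111
te_F = (10 + 4·14 + 30)/6 = 96/6 = 16; σ²_F = ((30−10)/6)² = 11.111
te_G = (10 + 4·13 + 16)/6 = 78/6 = 13; σ²_G = ((16−10)/6)² = 1.000
te_H = (4 + 4·10 + 16)/6 = 60/6 = 10; σ²_H = ((16−4)/6)² = 4.000
te_I = (7 + 4·11 + 27)/6 = 78/6 = 13; σ²_I = ((27−7)/6)² = 11.111

Forward pass:
ES_A = 0; EF_A = 8
ES_B = 8; EF_B = 8+8 = 16
ES_C = 16; EF_C = 16+4 = 20
ES_D = max(EF_A=8, EF_B=16) = 16; EF_D = 16+8 = 24
ES_E = max(EF_A=8, EF_B=16) = 16; EF_E = 16+7 = 23
ES_F = 16; EF_F = 16+16 = 32
ES_G = max(EF_C=20, EF_F=32) = 32; EF_G = 32+13 = 45
ES_H = max(EF_B=16, EF_E=23) = 23; EF_H = 23+10 = 33
ES_I = max(EF_C=20, EF_D=24, EF_G=45, EF_H=33) = 45; EF_I = 45+13 = 58
Expected project duration μ = 58 days. Critical path: A → B → F → G → I.

Variance along critical path = 13.444 + 0.444 + 11.111 + 1.000 + 11.111 = 37.111; σ = √37.111 = 6.092 days.
Z = (52 − 58) / 6.092 = -0.985
P(T ≤ 52) = Φ(-0.985) ≈ 0.162

0.162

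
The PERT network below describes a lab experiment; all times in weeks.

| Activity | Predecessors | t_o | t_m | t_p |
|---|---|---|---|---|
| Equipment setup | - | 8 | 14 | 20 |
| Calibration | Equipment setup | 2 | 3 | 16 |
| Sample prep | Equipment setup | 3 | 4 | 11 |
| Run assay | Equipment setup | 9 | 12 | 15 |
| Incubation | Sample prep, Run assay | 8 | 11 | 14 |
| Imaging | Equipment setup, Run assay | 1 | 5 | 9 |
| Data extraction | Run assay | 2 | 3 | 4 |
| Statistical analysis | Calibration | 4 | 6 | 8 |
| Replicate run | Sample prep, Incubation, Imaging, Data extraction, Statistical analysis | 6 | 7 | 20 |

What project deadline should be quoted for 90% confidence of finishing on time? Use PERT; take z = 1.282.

te_Equipment setup = (8 + 4·14 + 20)/6 = 84/6 = 14; σ²_Equipment setup = ((20−8)/6)² = 4.000
te_Calibration = (2 + 4·3 + 16)/6 = 30/6 = 5; σ²_Calibration = ((16−2)/6)² = 5.444
te_Sample prep = (3 + 4·4 + 11)/6 = 30/6 = 5; σ²_Sample prep = ((11−3)/6)² = 1.778
te_Run assay = (9 + 4·12 + 15)/6 = 72/6 = 12; σ²_Run assay = ((15−9)/6)² = 1.000
te_Incubation = (8 + 4·11 + 14)/6 = 66/6 = 11; σ²_Incubation = ((14−8)/6)² = 1.000
te_Imaging = (1 + 4·5 + 9)/6 = 30/6 = 5; σ²_Imaging = ((9−1)/6)² = 1.778
te_Data extraction = (2 + 4·3 + 4)/6 = 18/6 = 3; σ²_Data extraction = ((4−2)/6)² = 0.111
te_Statistical analysis = (4 + 4·6 + 8)/6 = 36/6 = 6; σ²_Statistical analysis = ((8−4)/6)² = 0.444
te_Replicate run = (6 + 4·7 + 20)/6 = 54/6 = 9; σ²_Replicate run = ((20−6)/6)² = 5.444

Forward pass:
ES_Equipment setup = 0; EF_Equipment setup = 14
ES_Calibration = 14; EF_Calibration = 14+5 = 19
ES_Sample prep = 14; EF_Sample prep = 14+5 = 19
ES_Run assay = 14; EF_Run assay = 14+12 = 26
ES_Incubation = max(EF_Sample prep=19, EF_Run assay=26) = 26; EF_Incubation = 26+11 = 37
ES_Imaging = max(EF_Equipment setup=14, EF_Run assay=26) = 26; EF_Imaging = 26+5 = 31
ES_Data extraction = 26; EF_Data extraction = 26+3 = 29
ES_Statistical analysis = 19; EF_Statistical analysis = 19+6 = 25
ES_Replicate run = max(EF_Sample prep=19, EF_Incubation=37, EF_Imaging=31, EF_Data extraction=29, EF_Statistical analysis=25) = 37; EF_Replicate run = 37+9 = 46
Expected project duration μ = 46 weeks. Critical path: Equipment setup → Run assay → Incubation → Replicate run.

Variance along critical path = 4.000 + 1.000 + 1.000 + 5.444 = 11.444; σ = 3.383 weeks.
D = μ + z·σ = 46 + 1.282·3.383 = 50.3 weeks

50.3 weeks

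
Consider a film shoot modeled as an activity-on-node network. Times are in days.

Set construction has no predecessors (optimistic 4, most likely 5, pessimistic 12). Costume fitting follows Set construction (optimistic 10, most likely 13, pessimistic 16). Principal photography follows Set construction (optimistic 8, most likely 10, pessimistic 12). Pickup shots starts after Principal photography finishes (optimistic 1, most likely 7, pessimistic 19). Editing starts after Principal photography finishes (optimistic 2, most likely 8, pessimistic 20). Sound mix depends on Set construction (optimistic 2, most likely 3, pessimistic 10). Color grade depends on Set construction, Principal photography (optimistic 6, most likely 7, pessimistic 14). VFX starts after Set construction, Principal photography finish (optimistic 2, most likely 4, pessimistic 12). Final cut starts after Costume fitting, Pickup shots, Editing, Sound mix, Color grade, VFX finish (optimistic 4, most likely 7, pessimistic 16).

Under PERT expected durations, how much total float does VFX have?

te_Set construction = (4 + 4·5 + 12)/6 = 36/6 = 6
te_Costume fitting = (10 + 4·13 + 16)/6 = 78/6 = 13
te_Principal photography = (8 + 4·10 + 12)/6 = 60/6 = 10
te_Pickup shots = (1 + 4·7 + 19)/6 = 48/6 = 8
te_Editing = (2 + 4·8 + 20)/6 = 54/6 = 9
te_Sound mix = (2 + 4·3 + 10)/6 = 24/6 = 4
te_Color grade = (6 + 4·7 + 14)/6 = 48/6 = 8
te_VFX = (2 + 4·4 + 12)/6 = 30/6 = 5
te_Final cut = (4 + 4·7 + 16)/6 = 48/6 = 8

Forward pass:
ES_Set construction = 0; EF_Set construction = 6
ES_Costume fitting = 6; EF_Costume fitting = 6+13 = 19
ES_Principal photography = 6; EF_Principal photography = 6+10 = 16
ES_Pickup shots = 16; EF_Pickup shots = 16+8 = 24
ES_Editing = 16; EF_Editing = 16+9 = 25
ES_Sound mix = 6; EF_Sound mix = 6+4 = 10
ES_Color grade = max(EF_Set construction=6, EF_Principal photography=16) = 16; EF_Color grade = 16+8 = 24
ES_VFX = max(EF_Set construction=6, EF_Principal photography=16) = 16; EF_VFX = 16+5 = 21
ES_Final cut = max(EF_Costume fitting=19, EF_Pickup shots=24, EF_Editing=25, EF_Sound mix=10, EF_Color grade=24, EF_VFX=21) = 25; EF_Final cut = 25+8 = 33
Expected project duration μ = 33 days. Critical path: Set construction → Principal photography → Editing → Final cut.

Backward pass:
LF_Final cut = 33; LS_Final cut = 33−8 = 25
LF_VFX = LS_Final cut = 25; LS_VFX = 25−5 = 20
LF_Color grade = LS_Final cut = 25; LS_Color grade = 25−8 = 17
LF_Sound mix = LS_Final cut = 25; LS_Sound mix = 25−4 = 21
LF_Editing = LS_Final cut = 25; LS_Editing = 25−9 = 16
LF_Pickup shots = LS_Final cut = 25; LS_Pickup shots = 25−8 = 17
LF_Principal photography = min(LS_Pickup shots=17, LS_Editing=16, LS_Color grade=17, LS_VFX=20) = 16; LS_Principal photography = 16−10 = 6
LF_Costume fitting = LS_Final cut = 25; LS_Costume fitting = 25−13 = 12
LF_Set construction = min(LS_Costume fitting=12, LS_Principal photography=6, LS_Sound mix=21, LS_Color grade=17, LS_VFX=20) = 6; LS_Set construction = 6−6 = 0
Slack_VFX = LS_VFX − ES_VFX = 20 − 16 = 4

4 days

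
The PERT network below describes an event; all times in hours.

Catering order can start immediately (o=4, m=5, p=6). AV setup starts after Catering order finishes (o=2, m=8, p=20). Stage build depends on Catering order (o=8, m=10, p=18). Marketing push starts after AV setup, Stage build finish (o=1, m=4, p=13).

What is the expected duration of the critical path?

te_Catering order = (4 + 4·5 + 6)/6 = 30/6 = 5
te_AV setup = (2 + 4·8 + 20)/6 = 54/6 = 9
te_Stage build = (8 + 4·10 + 18)/6 = 66/6 = 11
te_Marketing push = (1 + 4·4 + 13)/6 = 30/6 = 5

Forward pass:
ES_Catering order = 0; EF_Catering order = 5
ES_AV setup = 5; EF_AV setup = 5+9 = 14
ES_Stage build = 5; EF_Stage build = 5+11 = 16
ES_Marketing push = max(EF_AV setup=14, EF_Stage build=16) = 16; EF_Marketing push = 16+5 = 21
Expected project duration μ = 21 hours. Critical path: Catering order → Stage build → Marketing push.

21 hours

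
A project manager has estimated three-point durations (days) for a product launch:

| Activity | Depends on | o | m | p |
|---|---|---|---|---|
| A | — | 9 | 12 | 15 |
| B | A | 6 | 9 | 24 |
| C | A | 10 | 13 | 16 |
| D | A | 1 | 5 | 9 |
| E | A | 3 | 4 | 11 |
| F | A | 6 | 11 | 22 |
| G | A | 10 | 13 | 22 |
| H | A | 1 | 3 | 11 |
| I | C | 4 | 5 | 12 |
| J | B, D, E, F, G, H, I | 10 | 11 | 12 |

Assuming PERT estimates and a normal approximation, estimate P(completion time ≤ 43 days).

te_A = (9 + 4·12 + 15)/6 = 72/6 = 12; σ²_A = ((15−9)/6)² = 1.000
te_B = (6 + 4·9 + 24)/6 = 66/6 = 11; σ²_B = ((24−6)/6)² = 9.000
te_C = (10 + 4·13 + 16)/6 = 78/6 = 13; σ²_C = ((16−10)/6)² = 1.000
te_D = (1 + 4·5 + 9)/6 = 30/6 = 5; σ²_D = ((9−1)/6)² = 1.778
te_E = (3 + 4·4 + 11)/6 = 30/6 = 5; σ²_E = ((11−3)/6)² = 1.778
te_F = (6 + 4·11 + 22)/6 = 72/6 = 12; σ²_F = ((22−6)/6)² = 7.111
te_G = (10 + 4·13 + 22)/6 = 84/6 = 14; σ²_G = ((22−10)/6)² = 4.000
te_H = (1 + 4·3 + 11)/6 = 24/6 = 4; σ²_H = ((11−1)/6)² = 2.778
te_I = (4 + 4·5 + 12)/6 = 36/6 = 6; σ²_I = ((12−4)/6)² = 1.778
te_J = (10 + 4·11 + 12)/6 = 66/6 = 11; σ²_J = ((12−10)/6)² = 0.111

Forward pass:
ES_A = 0; EF_A = 12
ES_B = 12; EF_B = 12+11 = 23
ES_C = 12; EF_C = 12+13 = 25
ES_D = 12; EF_D = 12+5 = 17
ES_E = 12; EF_E = 12+5 = 17
ES_F = 12; EF_F = 12+12 = 24
ES_G = 12; EF_G = 12+14 = 26
ES_H = 12; EF_H = 12+4 = 16
ES_I = 25; EF_I = 25+6 = 31
ES_J = max(EF_B=23, EF_D=17, EF_E=17, EF_F=24, EF_G=26, EF_H=16, EF_I=31) = 31; EF_J = 31+11 = 42
Expected project duration μ = 42 days. Critical path: A → C → I → J.

Variance along critical path = 1.000 + 1.000 + 1.778 + 0.111 = 3.889; σ = √3.889 = 1.972 days.
Z = (43 − 42) / 1.972 = 0.507
P(T ≤ 43) = Φ(0.507) ≈ 0.694

0.694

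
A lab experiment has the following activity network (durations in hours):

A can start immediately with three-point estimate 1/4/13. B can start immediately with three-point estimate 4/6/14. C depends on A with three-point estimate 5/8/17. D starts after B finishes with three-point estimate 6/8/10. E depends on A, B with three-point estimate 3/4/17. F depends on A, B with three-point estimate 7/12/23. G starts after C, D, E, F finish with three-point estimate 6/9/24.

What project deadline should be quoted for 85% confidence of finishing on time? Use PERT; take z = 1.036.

te_A = (1 + 4·4 + 13)/6 = 30/6 = 5; σ²_A = ((13−1)/6)² = 4.000
te_B = (4 + 4·6 + 14)/6 = 42/6 = 7; σ²_B = ((14−4)/6)² = 2.778
te_C = (5 + 4·8 + 17)/6 = 54/6 = 9; σ²_C = ((17−5)/6)² = 4.000
te_D = (6 + 4·8 + 10)/6 = 48/6 = 8; σ²_D = ((10−6)/6)² = 0.444
te_E = (3 + 4·4 + 17)/6 = 36/6 = 6; σ²_E = ((17−3)/6)² = 5.444
te_F = (7 + 4·12 + 23)/6 = 78/6 = 13; σ²_F = ((23−7)/6)² = 7.111
te_G = (6 + 4·9 + 24)/6 = 66/6 = 11; σ²_G = ((24−6)/6)² = 9.000

Forward pass:
ES_A = 0; EF_A = 5
ES_B = 0; EF_B = 7
ES_C = 5; EF_C = 5+9 = 14
ES_D = 7; EF_D = 7+8 = 15
ES_E = max(EF_A=5, EF_B=7) = 7; EF_E = 7+6 = 13
ES_F = max(EF_A=5, EF_B=7) = 7; EF_F = 7+13 = 20
ES_G = max(EF_C=14, EF_D=15, EF_E=13, EF_F=20) = 20; EF_G = 20+11 = 31
Expected project duration μ = 31 hours. Critical path: B → F → G.

Variance along critical path = 2.778 + 7.111 + 9.000 = 18.889; σ = 4.346 hours.
D = μ + z·σ = 31 + 1.036·4.346 = 35.5 hours

35.5 hours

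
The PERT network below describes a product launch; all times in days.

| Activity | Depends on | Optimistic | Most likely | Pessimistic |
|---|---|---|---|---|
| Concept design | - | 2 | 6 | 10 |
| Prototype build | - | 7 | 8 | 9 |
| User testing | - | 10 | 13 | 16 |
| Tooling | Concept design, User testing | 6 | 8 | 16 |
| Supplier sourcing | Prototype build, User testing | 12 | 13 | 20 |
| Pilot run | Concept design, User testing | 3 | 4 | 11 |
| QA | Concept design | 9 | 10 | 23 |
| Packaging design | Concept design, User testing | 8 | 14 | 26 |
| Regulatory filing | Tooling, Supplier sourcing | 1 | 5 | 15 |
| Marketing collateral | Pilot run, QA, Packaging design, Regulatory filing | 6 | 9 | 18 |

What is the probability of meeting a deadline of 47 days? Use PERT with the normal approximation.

0.874

te_Concept design = (2 + 4·6 + 10)/6 = 36/6 = 6; σ²_Concept design = ((10−2)/6)² = 1.778
te_Prototype build = (7 + 4·8 + 9)/6 = 48/6 = 8; σ²_Prototype build = ((9−7)/6)² = 0.111
te_User testing = (10 + 4·13 + 16)/6 = 78/6 = 13; σ²_User testing = ((16−10)/6)² = 1.000
te_Tooling = (6 + 4·8 + 16)/6 = 54/6 = 9; σ²_Tooling = ((16−6)/6)² = 2.778
te_Supplier sourcing = (12 + 4·13 + 20)/6 = 84/6 = 14; σ²_Supplier sourcing = ((20−12)/6)² = 1.778
te_Pilot run = (3 + 4·4 + 11)/6 = 30/6 = 5; σ²_Pilot run = ((11−3)/6)² = 1.778
te_QA = (9 + 4·10 + 23)/6 = 72/6 = 12; σ²_QA = ((23−9)/6)² = 5.444
te_Packaging design = (8 + 4·14 + 26)/6 = 90/6 = 15; σ²_Packaging design = ((26−8)/6)² = 9.000
te_Regulatory filing = (1 + 4·5 + 15)/6 = 36/6 = 6; σ²_Regulatory filing = ((15−1)/6)² = 5.444
te_Marketing collateral = (6 + 4·9 + 18)/6 = 60/6 = 10; σ²_Marketing collateral = ((18−6)/6)² = 4.000

Forward pass:
ES_Concept design = 0; EF_Concept design = 6
ES_Prototype build = 0; EF_Prototype build = 8
ES_User testing = 0; EF_User testing = 13
ES_Tooling = max(EF_Concept design=6, EF_User testing=13) = 13; EF_Tooling = 13+9 = 22
ES_Supplier sourcing = max(EF_Prototype build=8, EF_User testing=13) = 13; EF_Supplier sourcing = 13+14 = 27
ES_Pilot run = max(EF_Concept design=6, EF_User testing=13) = 13; EF_Pilot run = 13+5 = 18
ES_QA = 6; EF_QA = 6+12 = 18
ES_Packaging design = max(EF_Concept design=6, EF_User testing=13) = 13; EF_Packaging design = 13+15 = 28
ES_Regulatory filing = max(EF_Tooling=22, EF_Supplier sourcing=27) = 27; EF_Regulatory filing = 27+6 = 33
ES_Marketing collateral = max(EF_Pilot run=18, EF_QA=18, EF_Packaging design=28, EF_Regulatory filing=33) = 33; EF_Marketing collateral = 33+10 = 43
Expected project duration μ = 43 days. Critical path: User testing → Supplier sourcing → Regulatory filing → Marketing collateral.

Variance along critical path = 1.000 + 1.778 + 5.444 + 4.000 = 12.222; σ = √12.222 = 3.496 days.
Z = (47 − 43) / 3.496 = 1.144
P(T ≤ 47) = Φ(1.144) ≈ 0.874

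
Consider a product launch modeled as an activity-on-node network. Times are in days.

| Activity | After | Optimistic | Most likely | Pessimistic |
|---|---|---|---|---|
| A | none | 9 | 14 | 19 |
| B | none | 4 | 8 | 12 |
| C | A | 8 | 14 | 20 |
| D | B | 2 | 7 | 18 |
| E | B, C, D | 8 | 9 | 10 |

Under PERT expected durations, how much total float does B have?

12 days

te_A = (9 + 4·14 + 19)/6 = 84/6 = 14
te_B = (4 + 4·8 + 12)/6 = 48/6 = 8
te_C = (8 + 4·14 + 20)/6 = 84/6 = 14
te_D = (2 + 4·7 + 18)/6 = 48/6 = 8
te_E = (8 + 4·9 + 10)/6 = 54/6 = 9

Forward pass:
ES_A = 0; EF_A = 14
ES_B = 0; EF_B = 8
ES_C = 14; EF_C = 14+14 = 28
ES_D = 8; EF_D = 8+8 = 16
ES_E = max(EF_B=8, EF_C=28, EF_D=16) = 28; EF_E = 28+9 = 37
Expected project duration μ = 37 days. Critical path: A → C → E.

Backward pass:
LF_E = 37; LS_E = 37−9 = 28
LF_D = LS_E = 28; LS_D = 28−8 = 20
LF_C = LS_E = 28; LS_C = 28−14 = 14
LF_B = min(LS_D=20, LS_E=28) = 20; LS_B = 20−8 = 12
LF_A = LS_C = 14; LS_A = 14−14 = 0
Slack_B = LS_B − ES_B = 12 − 0 = 12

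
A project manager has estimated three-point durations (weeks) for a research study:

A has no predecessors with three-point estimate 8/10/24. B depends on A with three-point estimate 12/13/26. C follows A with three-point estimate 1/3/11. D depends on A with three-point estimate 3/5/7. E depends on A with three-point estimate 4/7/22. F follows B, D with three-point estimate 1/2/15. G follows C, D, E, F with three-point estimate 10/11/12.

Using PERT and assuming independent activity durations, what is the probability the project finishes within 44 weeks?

0.681

te_A = (8 + 4·10 + 24)/6 = 72/6 = 12; σ²_A = ((24−8)/6)² = 7.111
te_B = (12 + 4·13 + 26)/6 = 90/6 = 15; σ²_B = ((26−12)/6)² = 5.444
te_C = (1 + 4·3 + 11)/6 = 24/6 = 4; σ²_C = ((11−1)/6)² = 2.778
te_D = (3 + 4·5 + 7)/6 = 30/6 = 5; σ²_D = ((7−3)/6)² = 0.444
te_E = (4 + 4·7 + 22)/6 = 54/6 = 9; σ²_E = ((22−4)/6)² = 9.000
te_F = (1 + 4·2 + 15)/6 = 24/6 = 4; σ²_F = ((15−1)/6)² = 5.444
te_G = (10 + 4·11 + 12)/6 = 66/6 = 11; σ²_G = ((12−10)/6)² = 0.111

Forward pass:
ES_A = 0; EF_A = 12
ES_B = 12; EF_B = 12+15 = 27
ES_C = 12; EF_C = 12+4 = 16
ES_D = 12; EF_D = 12+5 = 17
ES_E = 12; EF_E = 12+9 = 21
ES_F = max(EF_B=27, EF_D=17) = 27; EF_F = 27+4 = 31
ES_G = max(EF_C=16, EF_D=17, EF_E=21, EF_F=31) = 31; EF_G = 31+11 = 42
Expected project duration μ = 42 weeks. Critical path: A → B → F → G.

Variance along critical path = 7.111 + 5.444 + 5.444 + 0.111 = 18.111; σ = √18.111 = 4.256 weeks.
Z = (44 − 42) / 4.256 = 0.470
P(T ≤ 44) = Φ(0.470) ≈ 0.681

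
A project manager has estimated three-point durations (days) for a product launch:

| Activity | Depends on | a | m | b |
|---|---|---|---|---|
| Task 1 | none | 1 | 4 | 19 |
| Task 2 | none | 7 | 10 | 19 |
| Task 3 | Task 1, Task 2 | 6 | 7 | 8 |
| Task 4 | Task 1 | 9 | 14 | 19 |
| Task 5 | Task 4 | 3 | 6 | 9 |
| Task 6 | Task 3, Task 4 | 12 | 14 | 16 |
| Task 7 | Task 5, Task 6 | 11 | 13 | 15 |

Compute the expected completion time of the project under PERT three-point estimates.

47 days

te_Task 1 = (1 + 4·4 + 19)/6 = 36/6 = 6
te_Task 2 = (7 + 4·10 + 19)/6 = 66/6 = 11
te_Task 3 = (6 + 4·7 + 8)/6 = 42/6 = 7
te_Task 4 = (9 + 4·14 + 19)/6 = 84/6 = 14
te_Task 5 = (3 + 4·6 + 9)/6 = 36/6 = 6
te_Task 6 = (12 + 4·14 + 16)/6 = 84/6 = 14
te_Task 7 = (11 + 4·13 + 15)/6 = 78/6 = 13

Forward pass:
ES_Task 1 = 0; EF_Task 1 = 6
ES_Task 2 = 0; EF_Task 2 = 11
ES_Task 3 = max(EF_Task 1=6, EF_Task 2=11) = 11; EF_Task 3 = 11+7 = 18
ES_Task 4 = 6; EF_Task 4 = 6+14 = 20
ES_Task 5 = 20; EF_Task 5 = 20+6 = 26
ES_Task 6 = max(EF_Task 3=18, EF_Task 4=20) = 20; EF_Task 6 = 20+14 = 34
ES_Task 7 = max(EF_Task 5=26, EF_Task 6=34) = 34; EF_Task 7 = 34+13 = 47
Expected project duration μ = 47 days. Critical path: Task 1 → Task 4 → Task 6 → Task 7.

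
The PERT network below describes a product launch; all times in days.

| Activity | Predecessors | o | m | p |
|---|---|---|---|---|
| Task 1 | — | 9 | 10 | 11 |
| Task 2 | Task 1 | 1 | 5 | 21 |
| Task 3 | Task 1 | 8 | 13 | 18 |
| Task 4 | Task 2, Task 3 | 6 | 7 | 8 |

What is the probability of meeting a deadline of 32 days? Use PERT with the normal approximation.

0.876

te_Task 1 = (9 + 4·10 + 11)/6 = 60/6 = 10; σ²_Task 1 = ((11−9)/6)² = 0.111
te_Task 2 = (1 + 4·5 + 21)/6 = 42/6 = 7; σ²_Task 2 = ((21−1)/6)² = 11.111
te_Task 3 = (8 + 4·13 + 18)/6 = 78/6 = 13; σ²_Task 3 = ((18−8)/6)² = 2.778
te_Task 4 = (6 + 4·7 + 8)/6 = 42/6 = 7; σ²_Task 4 = ((8−6)/6)² = 0.111

Forward pass:
ES_Task 1 = 0; EF_Task 1 = 10
ES_Task 2 = 10; EF_Task 2 = 10+7 = 17
ES_Task 3 = 10; EF_Task 3 = 10+13 = 23
ES_Task 4 = max(EF_Task 2=17, EF_Task 3=23) = 23; EF_Task 4 = 23+7 = 30
Expected project duration μ = 30 days. Critical path: Task 1 → Task 3 → Task 4.

Variance along critical path = 0.111 + 2.778 + 0.111 = 3.000; σ = √3.000 = 1.732 days.
Z = (32 − 30) / 1.732 = 1.155
P(T ≤ 32) = Φ(1.155) ≈ 0.876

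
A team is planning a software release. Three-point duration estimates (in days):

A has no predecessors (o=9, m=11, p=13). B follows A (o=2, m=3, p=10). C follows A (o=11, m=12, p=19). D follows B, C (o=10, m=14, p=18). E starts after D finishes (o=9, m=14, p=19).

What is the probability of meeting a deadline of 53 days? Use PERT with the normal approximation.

0.650

te_A = (9 + 4·11 + 13)/6 = 66/6 = 11; σ²_A = ((13−9)/6)² = 0.444
te_B = (2 + 4·3 + 10)/6 = 24/6 = 4; σ²_B = ((10−2)/6)² = 1.778
te_C = (11 + 4·12 + 19)/6 = 78/6 = 13; σ²_C = ((19−11)/6)² = 1.778
te_D = (10 + 4·14 + 18)/6 = 84/6 = 14; σ²_D = ((18−10)/6)² = 1.778
te_E = (9 + 4·14 + 19)/6 = 84/6 = 14; σ²_E = ((19−9)/6)² = 2.778

Forward pass:
ES_A = 0; EF_A = 11
ES_B = 11; EF_B = 11+4 = 15
ES_C = 11; EF_C = 11+13 = 24
ES_D = max(EF_B=15, EF_C=24) = 24; EF_D = 24+14 = 38
ES_E = 38; EF_E = 38+14 = 52
Expected project duration μ = 52 days. Critical path: A → C → D → E.

Variance along critical path = 0.444 + 1.778 + 1.778 + 2.778 = 6.778; σ = √6.778 = 2.603 days.
Z = (53 − 52) / 2.603 = 0.384
P(T ≤ 53) = Φ(0.384) ≈ 0.650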